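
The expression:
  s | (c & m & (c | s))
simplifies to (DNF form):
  s | (c & m)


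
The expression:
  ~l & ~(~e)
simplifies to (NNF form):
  e & ~l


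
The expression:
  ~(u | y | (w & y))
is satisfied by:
  {u: False, y: False}


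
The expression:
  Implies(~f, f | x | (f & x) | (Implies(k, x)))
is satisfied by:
  {x: True, f: True, k: False}
  {x: True, f: False, k: False}
  {f: True, x: False, k: False}
  {x: False, f: False, k: False}
  {x: True, k: True, f: True}
  {x: True, k: True, f: False}
  {k: True, f: True, x: False}


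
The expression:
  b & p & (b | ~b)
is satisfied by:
  {p: True, b: True}


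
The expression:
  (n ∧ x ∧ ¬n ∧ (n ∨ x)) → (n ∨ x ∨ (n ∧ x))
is always true.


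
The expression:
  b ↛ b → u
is always true.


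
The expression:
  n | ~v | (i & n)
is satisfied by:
  {n: True, v: False}
  {v: False, n: False}
  {v: True, n: True}


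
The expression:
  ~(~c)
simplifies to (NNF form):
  c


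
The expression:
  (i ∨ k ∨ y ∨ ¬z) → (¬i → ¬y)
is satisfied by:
  {i: True, y: False}
  {y: False, i: False}
  {y: True, i: True}


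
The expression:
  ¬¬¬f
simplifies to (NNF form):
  ¬f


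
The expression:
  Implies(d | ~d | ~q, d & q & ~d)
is never true.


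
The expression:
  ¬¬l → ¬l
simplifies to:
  ¬l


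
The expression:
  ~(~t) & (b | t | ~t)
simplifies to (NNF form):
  t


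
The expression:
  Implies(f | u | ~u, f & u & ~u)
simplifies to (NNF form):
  False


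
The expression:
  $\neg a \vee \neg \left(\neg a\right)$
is always true.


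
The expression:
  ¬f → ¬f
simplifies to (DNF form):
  True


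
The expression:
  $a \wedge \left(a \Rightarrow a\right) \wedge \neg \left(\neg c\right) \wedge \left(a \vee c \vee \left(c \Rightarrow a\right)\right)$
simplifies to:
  $a \wedge c$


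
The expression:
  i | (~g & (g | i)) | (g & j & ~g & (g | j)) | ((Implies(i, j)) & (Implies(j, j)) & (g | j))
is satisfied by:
  {i: True, g: True, j: True}
  {i: True, g: True, j: False}
  {i: True, j: True, g: False}
  {i: True, j: False, g: False}
  {g: True, j: True, i: False}
  {g: True, j: False, i: False}
  {j: True, g: False, i: False}


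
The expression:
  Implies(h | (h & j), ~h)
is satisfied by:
  {h: False}


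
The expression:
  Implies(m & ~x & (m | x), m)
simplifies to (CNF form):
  True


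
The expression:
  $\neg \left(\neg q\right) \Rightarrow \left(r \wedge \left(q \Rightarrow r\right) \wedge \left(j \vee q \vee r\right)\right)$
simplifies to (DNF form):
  $r \vee \neg q$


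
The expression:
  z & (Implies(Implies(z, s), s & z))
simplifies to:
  z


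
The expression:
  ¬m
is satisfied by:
  {m: False}


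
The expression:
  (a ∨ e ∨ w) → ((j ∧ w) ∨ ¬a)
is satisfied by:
  {w: True, j: True, a: False}
  {w: True, j: False, a: False}
  {j: True, w: False, a: False}
  {w: False, j: False, a: False}
  {a: True, w: True, j: True}


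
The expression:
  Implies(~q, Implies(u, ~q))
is always true.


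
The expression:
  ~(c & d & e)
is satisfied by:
  {c: False, d: False, e: False}
  {e: True, c: False, d: False}
  {d: True, c: False, e: False}
  {e: True, d: True, c: False}
  {c: True, e: False, d: False}
  {e: True, c: True, d: False}
  {d: True, c: True, e: False}


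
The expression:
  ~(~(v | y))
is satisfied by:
  {y: True, v: True}
  {y: True, v: False}
  {v: True, y: False}


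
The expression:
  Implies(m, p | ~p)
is always true.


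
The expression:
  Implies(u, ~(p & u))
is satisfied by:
  {p: False, u: False}
  {u: True, p: False}
  {p: True, u: False}


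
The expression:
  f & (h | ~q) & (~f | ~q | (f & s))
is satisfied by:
  {f: True, s: True, h: True, q: False}
  {f: True, s: True, h: False, q: False}
  {f: True, h: True, s: False, q: False}
  {f: True, h: False, s: False, q: False}
  {f: True, q: True, s: True, h: True}


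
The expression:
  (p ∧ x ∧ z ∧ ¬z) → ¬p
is always true.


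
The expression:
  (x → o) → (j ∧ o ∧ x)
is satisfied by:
  {j: True, x: True, o: False}
  {x: True, o: False, j: False}
  {o: True, j: True, x: True}


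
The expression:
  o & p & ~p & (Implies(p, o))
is never true.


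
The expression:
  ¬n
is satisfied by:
  {n: False}


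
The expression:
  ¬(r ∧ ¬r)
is always true.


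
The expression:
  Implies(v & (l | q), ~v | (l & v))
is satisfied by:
  {l: True, v: False, q: False}
  {v: False, q: False, l: False}
  {q: True, l: True, v: False}
  {q: True, v: False, l: False}
  {l: True, v: True, q: False}
  {v: True, l: False, q: False}
  {q: True, v: True, l: True}


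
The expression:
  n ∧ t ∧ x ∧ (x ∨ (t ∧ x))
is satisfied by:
  {t: True, x: True, n: True}


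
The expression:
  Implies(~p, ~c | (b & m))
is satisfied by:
  {p: True, m: True, b: True, c: False}
  {p: True, m: True, b: False, c: False}
  {p: True, b: True, c: False, m: False}
  {p: True, b: False, c: False, m: False}
  {m: True, b: True, c: False, p: False}
  {m: True, b: False, c: False, p: False}
  {b: True, m: False, c: False, p: False}
  {b: False, m: False, c: False, p: False}
  {p: True, m: True, c: True, b: True}
  {p: True, m: True, c: True, b: False}
  {p: True, c: True, b: True, m: False}
  {p: True, c: True, b: False, m: False}
  {m: True, c: True, b: True, p: False}


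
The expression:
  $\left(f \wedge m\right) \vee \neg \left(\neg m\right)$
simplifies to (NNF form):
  $m$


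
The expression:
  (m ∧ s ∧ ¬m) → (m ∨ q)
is always true.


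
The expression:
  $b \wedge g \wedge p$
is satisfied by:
  {p: True, b: True, g: True}


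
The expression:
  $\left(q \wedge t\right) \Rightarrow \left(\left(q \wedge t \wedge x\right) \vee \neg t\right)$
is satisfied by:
  {x: True, t: False, q: False}
  {t: False, q: False, x: False}
  {q: True, x: True, t: False}
  {q: True, t: False, x: False}
  {x: True, t: True, q: False}
  {t: True, x: False, q: False}
  {q: True, t: True, x: True}


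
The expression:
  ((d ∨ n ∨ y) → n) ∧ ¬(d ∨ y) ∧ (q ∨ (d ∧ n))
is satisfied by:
  {q: True, d: False, y: False}


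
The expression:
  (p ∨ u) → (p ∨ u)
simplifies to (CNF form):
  True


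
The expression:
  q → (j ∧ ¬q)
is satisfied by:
  {q: False}


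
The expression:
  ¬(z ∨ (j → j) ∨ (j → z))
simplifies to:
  False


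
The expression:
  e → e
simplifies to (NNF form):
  True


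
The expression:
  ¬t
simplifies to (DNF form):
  ¬t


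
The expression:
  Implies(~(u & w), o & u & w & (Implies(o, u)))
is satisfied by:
  {u: True, w: True}


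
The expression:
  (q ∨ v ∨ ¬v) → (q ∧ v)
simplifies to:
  q ∧ v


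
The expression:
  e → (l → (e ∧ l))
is always true.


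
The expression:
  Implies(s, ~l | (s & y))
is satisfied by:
  {y: True, l: False, s: False}
  {l: False, s: False, y: False}
  {s: True, y: True, l: False}
  {s: True, l: False, y: False}
  {y: True, l: True, s: False}
  {l: True, y: False, s: False}
  {s: True, l: True, y: True}


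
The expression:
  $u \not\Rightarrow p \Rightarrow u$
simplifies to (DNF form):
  $\text{True}$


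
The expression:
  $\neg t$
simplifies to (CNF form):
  $\neg t$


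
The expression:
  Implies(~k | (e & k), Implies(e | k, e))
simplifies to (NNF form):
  True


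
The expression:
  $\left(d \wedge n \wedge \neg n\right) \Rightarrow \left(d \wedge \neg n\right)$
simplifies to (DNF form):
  $\text{True}$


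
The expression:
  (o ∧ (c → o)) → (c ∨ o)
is always true.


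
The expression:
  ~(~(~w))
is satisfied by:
  {w: False}


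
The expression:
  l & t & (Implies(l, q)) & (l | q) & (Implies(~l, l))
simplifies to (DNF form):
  l & q & t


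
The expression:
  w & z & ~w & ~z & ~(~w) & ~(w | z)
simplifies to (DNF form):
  False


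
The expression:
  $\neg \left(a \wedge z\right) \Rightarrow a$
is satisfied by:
  {a: True}


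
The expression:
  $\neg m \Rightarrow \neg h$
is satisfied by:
  {m: True, h: False}
  {h: False, m: False}
  {h: True, m: True}


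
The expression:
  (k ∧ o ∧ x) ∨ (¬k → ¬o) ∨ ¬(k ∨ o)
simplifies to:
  k ∨ ¬o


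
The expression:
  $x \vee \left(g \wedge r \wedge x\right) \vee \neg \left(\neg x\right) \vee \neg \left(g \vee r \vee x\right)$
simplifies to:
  $x \vee \left(\neg g \wedge \neg r\right)$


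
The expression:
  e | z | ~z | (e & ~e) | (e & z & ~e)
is always true.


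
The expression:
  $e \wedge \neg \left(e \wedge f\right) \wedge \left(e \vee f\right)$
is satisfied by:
  {e: True, f: False}


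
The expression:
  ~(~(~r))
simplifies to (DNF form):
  ~r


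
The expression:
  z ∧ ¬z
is never true.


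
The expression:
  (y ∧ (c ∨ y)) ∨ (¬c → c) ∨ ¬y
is always true.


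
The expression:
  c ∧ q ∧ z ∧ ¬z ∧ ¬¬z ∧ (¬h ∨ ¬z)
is never true.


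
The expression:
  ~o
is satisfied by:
  {o: False}


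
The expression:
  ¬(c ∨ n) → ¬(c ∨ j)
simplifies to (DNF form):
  c ∨ n ∨ ¬j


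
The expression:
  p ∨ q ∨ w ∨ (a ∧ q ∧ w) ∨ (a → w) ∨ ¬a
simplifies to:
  p ∨ q ∨ w ∨ ¬a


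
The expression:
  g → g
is always true.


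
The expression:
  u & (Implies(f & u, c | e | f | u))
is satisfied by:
  {u: True}


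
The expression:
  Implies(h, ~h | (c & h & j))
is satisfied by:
  {j: True, c: True, h: False}
  {j: True, c: False, h: False}
  {c: True, j: False, h: False}
  {j: False, c: False, h: False}
  {h: True, j: True, c: True}


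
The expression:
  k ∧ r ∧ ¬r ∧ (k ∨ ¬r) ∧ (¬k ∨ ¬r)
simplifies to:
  False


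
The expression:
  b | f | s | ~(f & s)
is always true.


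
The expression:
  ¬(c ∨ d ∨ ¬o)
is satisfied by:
  {o: True, d: False, c: False}


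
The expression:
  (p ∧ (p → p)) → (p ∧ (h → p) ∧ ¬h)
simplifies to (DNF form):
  ¬h ∨ ¬p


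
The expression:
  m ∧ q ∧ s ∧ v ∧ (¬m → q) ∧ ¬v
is never true.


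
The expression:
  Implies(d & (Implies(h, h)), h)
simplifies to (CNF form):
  h | ~d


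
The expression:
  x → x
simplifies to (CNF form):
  True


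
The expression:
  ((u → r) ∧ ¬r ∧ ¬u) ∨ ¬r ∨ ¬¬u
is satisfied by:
  {u: True, r: False}
  {r: False, u: False}
  {r: True, u: True}


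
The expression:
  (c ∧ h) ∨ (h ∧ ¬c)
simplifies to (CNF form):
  h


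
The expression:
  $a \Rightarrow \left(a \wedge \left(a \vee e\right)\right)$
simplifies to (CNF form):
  $\text{True}$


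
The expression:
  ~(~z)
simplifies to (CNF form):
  z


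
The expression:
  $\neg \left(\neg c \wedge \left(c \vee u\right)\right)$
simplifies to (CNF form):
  $c \vee \neg u$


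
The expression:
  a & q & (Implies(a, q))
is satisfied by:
  {a: True, q: True}


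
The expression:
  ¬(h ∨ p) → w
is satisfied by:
  {h: True, p: True, w: True}
  {h: True, p: True, w: False}
  {h: True, w: True, p: False}
  {h: True, w: False, p: False}
  {p: True, w: True, h: False}
  {p: True, w: False, h: False}
  {w: True, p: False, h: False}


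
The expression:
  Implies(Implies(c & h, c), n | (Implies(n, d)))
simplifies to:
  True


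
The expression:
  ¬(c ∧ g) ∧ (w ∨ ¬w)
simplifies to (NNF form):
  ¬c ∨ ¬g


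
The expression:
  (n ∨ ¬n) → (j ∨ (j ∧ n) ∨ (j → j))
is always true.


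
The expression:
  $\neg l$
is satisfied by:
  {l: False}


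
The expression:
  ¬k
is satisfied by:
  {k: False}


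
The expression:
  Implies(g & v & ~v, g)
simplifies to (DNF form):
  True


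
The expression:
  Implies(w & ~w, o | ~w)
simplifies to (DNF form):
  True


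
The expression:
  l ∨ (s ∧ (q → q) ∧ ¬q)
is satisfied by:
  {l: True, s: True, q: False}
  {l: True, q: False, s: False}
  {l: True, s: True, q: True}
  {l: True, q: True, s: False}
  {s: True, q: False, l: False}


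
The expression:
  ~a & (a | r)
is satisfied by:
  {r: True, a: False}


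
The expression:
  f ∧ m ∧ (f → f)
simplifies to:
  f ∧ m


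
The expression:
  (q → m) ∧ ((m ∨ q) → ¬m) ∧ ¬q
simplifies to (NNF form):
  ¬m ∧ ¬q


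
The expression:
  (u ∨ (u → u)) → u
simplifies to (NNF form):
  u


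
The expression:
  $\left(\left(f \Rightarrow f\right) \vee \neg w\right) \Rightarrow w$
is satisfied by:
  {w: True}


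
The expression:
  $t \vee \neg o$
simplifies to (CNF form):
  $t \vee \neg o$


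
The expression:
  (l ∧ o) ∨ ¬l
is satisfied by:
  {o: True, l: False}
  {l: False, o: False}
  {l: True, o: True}


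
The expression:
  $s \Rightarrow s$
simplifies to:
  $\text{True}$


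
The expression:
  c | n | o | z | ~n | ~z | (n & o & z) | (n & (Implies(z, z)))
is always true.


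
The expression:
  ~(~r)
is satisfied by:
  {r: True}


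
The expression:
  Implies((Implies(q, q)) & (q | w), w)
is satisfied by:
  {w: True, q: False}
  {q: False, w: False}
  {q: True, w: True}


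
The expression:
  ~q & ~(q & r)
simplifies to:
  ~q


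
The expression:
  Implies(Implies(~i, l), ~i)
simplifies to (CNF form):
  ~i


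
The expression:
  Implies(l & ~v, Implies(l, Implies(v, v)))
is always true.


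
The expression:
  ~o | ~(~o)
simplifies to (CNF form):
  True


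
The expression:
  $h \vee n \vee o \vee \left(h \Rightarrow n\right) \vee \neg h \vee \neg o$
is always true.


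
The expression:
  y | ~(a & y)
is always true.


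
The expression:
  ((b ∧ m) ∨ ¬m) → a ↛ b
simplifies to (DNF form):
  (a ∧ ¬b) ∨ (m ∧ ¬b)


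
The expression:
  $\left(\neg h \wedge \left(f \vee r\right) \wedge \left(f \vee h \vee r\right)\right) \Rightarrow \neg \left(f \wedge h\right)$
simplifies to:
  $\text{True}$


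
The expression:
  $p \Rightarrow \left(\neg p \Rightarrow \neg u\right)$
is always true.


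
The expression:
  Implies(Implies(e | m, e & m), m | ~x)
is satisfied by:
  {m: True, e: True, x: False}
  {m: True, e: False, x: False}
  {e: True, m: False, x: False}
  {m: False, e: False, x: False}
  {x: True, m: True, e: True}
  {x: True, m: True, e: False}
  {x: True, e: True, m: False}


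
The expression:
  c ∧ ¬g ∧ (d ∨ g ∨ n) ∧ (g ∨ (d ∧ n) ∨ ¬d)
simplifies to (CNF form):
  c ∧ n ∧ ¬g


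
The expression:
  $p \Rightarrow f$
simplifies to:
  $f \vee \neg p$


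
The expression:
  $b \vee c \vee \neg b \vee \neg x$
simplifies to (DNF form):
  $\text{True}$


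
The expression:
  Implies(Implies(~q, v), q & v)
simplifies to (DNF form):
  (q & v) | (~q & ~v)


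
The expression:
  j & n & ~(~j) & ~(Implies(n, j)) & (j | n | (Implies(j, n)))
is never true.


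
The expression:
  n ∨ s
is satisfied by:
  {n: True, s: True}
  {n: True, s: False}
  {s: True, n: False}


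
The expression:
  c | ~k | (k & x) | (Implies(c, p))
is always true.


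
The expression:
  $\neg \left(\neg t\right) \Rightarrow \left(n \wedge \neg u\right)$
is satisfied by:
  {n: True, t: False, u: False}
  {n: False, t: False, u: False}
  {u: True, n: True, t: False}
  {u: True, n: False, t: False}
  {t: True, n: True, u: False}


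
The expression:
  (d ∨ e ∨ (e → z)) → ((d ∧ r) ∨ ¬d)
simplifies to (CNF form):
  r ∨ ¬d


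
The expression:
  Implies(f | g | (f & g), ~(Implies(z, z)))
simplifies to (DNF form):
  ~f & ~g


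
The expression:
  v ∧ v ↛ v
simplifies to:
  False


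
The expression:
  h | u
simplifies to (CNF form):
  h | u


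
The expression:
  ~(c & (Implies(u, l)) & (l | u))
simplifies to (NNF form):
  ~c | ~l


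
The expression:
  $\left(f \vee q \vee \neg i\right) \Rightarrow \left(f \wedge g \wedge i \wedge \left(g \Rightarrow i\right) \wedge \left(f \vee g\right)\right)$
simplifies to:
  $i \wedge \left(f \vee \neg q\right) \wedge \left(g \vee \neg f\right)$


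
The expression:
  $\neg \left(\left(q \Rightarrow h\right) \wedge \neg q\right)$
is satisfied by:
  {q: True}


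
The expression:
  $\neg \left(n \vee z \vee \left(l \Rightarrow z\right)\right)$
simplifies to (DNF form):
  $l \wedge \neg n \wedge \neg z$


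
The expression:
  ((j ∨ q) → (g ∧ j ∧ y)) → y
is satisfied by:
  {y: True, q: True, j: True}
  {y: True, q: True, j: False}
  {y: True, j: True, q: False}
  {y: True, j: False, q: False}
  {q: True, j: True, y: False}
  {q: True, j: False, y: False}
  {j: True, q: False, y: False}


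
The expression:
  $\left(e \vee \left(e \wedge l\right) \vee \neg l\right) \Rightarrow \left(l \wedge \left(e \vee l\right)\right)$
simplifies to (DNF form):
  $l$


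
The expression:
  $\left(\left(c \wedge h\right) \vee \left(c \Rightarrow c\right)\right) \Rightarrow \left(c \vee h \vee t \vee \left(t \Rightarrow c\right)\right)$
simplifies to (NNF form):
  $\text{True}$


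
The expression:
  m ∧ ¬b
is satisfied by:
  {m: True, b: False}


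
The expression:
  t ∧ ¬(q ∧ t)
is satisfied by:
  {t: True, q: False}


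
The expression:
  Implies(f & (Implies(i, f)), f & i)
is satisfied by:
  {i: True, f: False}
  {f: False, i: False}
  {f: True, i: True}


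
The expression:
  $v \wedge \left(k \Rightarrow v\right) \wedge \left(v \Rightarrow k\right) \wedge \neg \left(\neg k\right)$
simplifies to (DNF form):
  $k \wedge v$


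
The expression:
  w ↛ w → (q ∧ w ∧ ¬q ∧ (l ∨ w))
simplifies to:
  True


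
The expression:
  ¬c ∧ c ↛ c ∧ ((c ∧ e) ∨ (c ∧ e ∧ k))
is never true.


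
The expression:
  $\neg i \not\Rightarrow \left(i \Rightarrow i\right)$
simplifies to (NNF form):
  $\text{False}$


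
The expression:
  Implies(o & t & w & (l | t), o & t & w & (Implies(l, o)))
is always true.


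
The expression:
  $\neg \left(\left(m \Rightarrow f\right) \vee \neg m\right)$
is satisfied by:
  {m: True, f: False}


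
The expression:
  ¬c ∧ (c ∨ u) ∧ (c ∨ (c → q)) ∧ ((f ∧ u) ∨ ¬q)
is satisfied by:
  {f: True, u: True, c: False, q: False}
  {u: True, q: False, f: False, c: False}
  {q: True, f: True, u: True, c: False}


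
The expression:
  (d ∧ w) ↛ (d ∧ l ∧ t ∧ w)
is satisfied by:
  {w: True, d: True, l: False, t: False}
  {t: True, w: True, d: True, l: False}
  {l: True, w: True, d: True, t: False}


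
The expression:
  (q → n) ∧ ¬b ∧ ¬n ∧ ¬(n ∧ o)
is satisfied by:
  {n: False, q: False, b: False}


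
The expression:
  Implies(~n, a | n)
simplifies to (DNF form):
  a | n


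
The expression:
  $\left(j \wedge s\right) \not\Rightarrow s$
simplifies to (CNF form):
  $\text{False}$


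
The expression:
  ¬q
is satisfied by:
  {q: False}


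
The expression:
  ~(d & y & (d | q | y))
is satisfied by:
  {d: False, y: False}
  {y: True, d: False}
  {d: True, y: False}


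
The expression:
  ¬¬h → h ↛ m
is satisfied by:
  {h: False, m: False}
  {m: True, h: False}
  {h: True, m: False}


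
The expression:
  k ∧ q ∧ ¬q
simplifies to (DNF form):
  False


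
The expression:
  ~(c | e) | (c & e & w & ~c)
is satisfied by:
  {e: False, c: False}


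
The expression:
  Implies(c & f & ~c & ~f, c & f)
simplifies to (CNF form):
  True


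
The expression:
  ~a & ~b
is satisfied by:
  {b: False, a: False}


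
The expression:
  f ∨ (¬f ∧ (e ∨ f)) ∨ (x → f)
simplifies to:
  e ∨ f ∨ ¬x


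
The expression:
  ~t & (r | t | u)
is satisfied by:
  {r: True, u: True, t: False}
  {r: True, t: False, u: False}
  {u: True, t: False, r: False}


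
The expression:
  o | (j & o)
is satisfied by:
  {o: True}


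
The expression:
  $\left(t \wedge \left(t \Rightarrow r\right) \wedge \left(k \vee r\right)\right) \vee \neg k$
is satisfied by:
  {t: True, r: True, k: False}
  {t: True, r: False, k: False}
  {r: True, t: False, k: False}
  {t: False, r: False, k: False}
  {t: True, k: True, r: True}


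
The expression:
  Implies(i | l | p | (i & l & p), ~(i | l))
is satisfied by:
  {i: False, l: False}


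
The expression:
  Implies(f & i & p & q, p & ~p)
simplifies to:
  ~f | ~i | ~p | ~q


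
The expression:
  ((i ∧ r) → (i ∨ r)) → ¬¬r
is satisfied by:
  {r: True}


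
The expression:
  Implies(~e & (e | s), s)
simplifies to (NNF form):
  True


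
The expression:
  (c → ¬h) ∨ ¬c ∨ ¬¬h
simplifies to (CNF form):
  True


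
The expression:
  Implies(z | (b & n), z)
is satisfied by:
  {z: True, n: False, b: False}
  {z: False, n: False, b: False}
  {b: True, z: True, n: False}
  {b: True, z: False, n: False}
  {n: True, z: True, b: False}
  {n: True, z: False, b: False}
  {n: True, b: True, z: True}


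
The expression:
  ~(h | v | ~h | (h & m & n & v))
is never true.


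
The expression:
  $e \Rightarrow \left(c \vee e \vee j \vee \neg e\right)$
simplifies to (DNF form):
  $\text{True}$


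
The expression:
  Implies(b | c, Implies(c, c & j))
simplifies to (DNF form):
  j | ~c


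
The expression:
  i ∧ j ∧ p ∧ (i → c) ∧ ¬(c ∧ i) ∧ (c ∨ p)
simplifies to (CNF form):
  False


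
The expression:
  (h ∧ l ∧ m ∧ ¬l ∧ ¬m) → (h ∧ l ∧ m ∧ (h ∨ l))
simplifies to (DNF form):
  True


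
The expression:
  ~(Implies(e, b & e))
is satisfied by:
  {e: True, b: False}


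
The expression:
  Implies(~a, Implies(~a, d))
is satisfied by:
  {a: True, d: True}
  {a: True, d: False}
  {d: True, a: False}


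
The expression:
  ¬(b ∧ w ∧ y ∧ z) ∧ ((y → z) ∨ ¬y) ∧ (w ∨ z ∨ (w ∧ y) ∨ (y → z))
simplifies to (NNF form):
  (z ∧ ¬b) ∨ (z ∧ ¬w) ∨ ¬y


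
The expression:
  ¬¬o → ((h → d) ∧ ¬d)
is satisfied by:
  {d: False, o: False, h: False}
  {h: True, d: False, o: False}
  {d: True, h: False, o: False}
  {h: True, d: True, o: False}
  {o: True, h: False, d: False}


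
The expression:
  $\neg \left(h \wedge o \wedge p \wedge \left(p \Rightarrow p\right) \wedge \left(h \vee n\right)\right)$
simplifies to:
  $\neg h \vee \neg o \vee \neg p$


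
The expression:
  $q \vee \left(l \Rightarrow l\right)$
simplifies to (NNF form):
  $\text{True}$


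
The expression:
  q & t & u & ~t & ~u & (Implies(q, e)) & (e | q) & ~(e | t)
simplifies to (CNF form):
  False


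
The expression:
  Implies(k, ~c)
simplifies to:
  ~c | ~k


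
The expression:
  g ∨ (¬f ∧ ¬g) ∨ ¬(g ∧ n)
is always true.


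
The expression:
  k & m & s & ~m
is never true.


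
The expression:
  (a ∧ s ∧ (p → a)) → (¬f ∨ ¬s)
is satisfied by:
  {s: False, a: False, f: False}
  {f: True, s: False, a: False}
  {a: True, s: False, f: False}
  {f: True, a: True, s: False}
  {s: True, f: False, a: False}
  {f: True, s: True, a: False}
  {a: True, s: True, f: False}


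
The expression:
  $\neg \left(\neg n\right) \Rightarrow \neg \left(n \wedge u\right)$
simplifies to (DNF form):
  $\neg n \vee \neg u$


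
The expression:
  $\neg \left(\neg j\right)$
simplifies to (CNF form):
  $j$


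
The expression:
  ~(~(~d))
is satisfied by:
  {d: False}


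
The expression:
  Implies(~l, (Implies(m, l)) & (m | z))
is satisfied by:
  {z: True, l: True, m: False}
  {l: True, m: False, z: False}
  {z: True, l: True, m: True}
  {l: True, m: True, z: False}
  {z: True, m: False, l: False}


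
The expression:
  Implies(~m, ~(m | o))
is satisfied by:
  {m: True, o: False}
  {o: False, m: False}
  {o: True, m: True}


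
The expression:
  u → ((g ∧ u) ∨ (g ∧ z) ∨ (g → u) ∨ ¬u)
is always true.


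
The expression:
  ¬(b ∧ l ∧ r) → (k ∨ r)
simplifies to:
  k ∨ r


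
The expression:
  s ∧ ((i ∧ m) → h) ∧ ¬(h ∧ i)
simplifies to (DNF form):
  (s ∧ ¬i) ∨ (s ∧ ¬h ∧ ¬i) ∨ (s ∧ ¬h ∧ ¬m) ∨ (s ∧ ¬i ∧ ¬m)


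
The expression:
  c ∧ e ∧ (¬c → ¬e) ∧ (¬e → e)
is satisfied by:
  {c: True, e: True}


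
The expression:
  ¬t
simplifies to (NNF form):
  ¬t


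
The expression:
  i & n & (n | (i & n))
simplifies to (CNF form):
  i & n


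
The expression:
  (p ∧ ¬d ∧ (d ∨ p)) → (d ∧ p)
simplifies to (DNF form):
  d ∨ ¬p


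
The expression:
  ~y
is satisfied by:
  {y: False}


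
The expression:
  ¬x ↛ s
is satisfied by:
  {s: True, x: False}
  {x: False, s: False}
  {x: True, s: True}


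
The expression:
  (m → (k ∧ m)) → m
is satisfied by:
  {m: True}


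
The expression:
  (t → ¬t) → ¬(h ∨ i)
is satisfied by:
  {t: True, h: False, i: False}
  {i: True, t: True, h: False}
  {t: True, h: True, i: False}
  {i: True, t: True, h: True}
  {i: False, h: False, t: False}


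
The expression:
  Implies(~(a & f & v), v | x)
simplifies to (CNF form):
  v | x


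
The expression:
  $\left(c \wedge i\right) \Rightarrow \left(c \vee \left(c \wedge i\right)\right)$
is always true.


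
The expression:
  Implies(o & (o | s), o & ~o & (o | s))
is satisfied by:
  {o: False}


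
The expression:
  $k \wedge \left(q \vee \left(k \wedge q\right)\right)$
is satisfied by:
  {q: True, k: True}


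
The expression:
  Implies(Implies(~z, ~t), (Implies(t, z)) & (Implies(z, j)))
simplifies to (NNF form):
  j | ~z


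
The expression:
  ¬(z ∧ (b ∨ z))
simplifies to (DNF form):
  ¬z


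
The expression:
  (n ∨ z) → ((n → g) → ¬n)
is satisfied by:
  {g: False, n: False}
  {n: True, g: False}
  {g: True, n: False}


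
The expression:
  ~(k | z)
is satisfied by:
  {z: False, k: False}


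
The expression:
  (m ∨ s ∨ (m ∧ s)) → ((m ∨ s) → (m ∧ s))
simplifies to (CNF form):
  (m ∨ ¬m) ∧ (m ∨ ¬s) ∧ (s ∨ ¬m) ∧ (s ∨ ¬s)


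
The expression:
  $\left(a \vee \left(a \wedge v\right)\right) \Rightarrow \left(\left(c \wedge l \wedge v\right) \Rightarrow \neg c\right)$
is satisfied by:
  {l: False, v: False, a: False, c: False}
  {c: True, l: False, v: False, a: False}
  {a: True, l: False, v: False, c: False}
  {c: True, a: True, l: False, v: False}
  {v: True, c: False, l: False, a: False}
  {c: True, v: True, l: False, a: False}
  {a: True, v: True, c: False, l: False}
  {c: True, a: True, v: True, l: False}
  {l: True, a: False, v: False, c: False}
  {c: True, l: True, a: False, v: False}
  {a: True, l: True, c: False, v: False}
  {c: True, a: True, l: True, v: False}
  {v: True, l: True, a: False, c: False}
  {c: True, v: True, l: True, a: False}
  {a: True, v: True, l: True, c: False}


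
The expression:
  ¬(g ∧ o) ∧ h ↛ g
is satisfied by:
  {h: True, g: False}


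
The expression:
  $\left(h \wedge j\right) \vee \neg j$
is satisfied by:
  {h: True, j: False}
  {j: False, h: False}
  {j: True, h: True}


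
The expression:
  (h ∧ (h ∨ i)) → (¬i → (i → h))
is always true.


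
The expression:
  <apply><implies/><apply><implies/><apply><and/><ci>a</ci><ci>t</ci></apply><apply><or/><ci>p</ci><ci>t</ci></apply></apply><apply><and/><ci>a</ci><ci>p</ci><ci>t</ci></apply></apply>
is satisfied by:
  {t: True, p: True, a: True}


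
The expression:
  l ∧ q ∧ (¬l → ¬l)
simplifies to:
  l ∧ q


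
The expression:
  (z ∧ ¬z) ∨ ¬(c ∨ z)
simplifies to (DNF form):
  ¬c ∧ ¬z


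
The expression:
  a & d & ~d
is never true.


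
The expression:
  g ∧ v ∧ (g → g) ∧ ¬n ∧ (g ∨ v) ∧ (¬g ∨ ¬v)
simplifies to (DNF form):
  False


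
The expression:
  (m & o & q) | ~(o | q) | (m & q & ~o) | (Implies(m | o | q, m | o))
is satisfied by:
  {m: True, o: True, q: False}
  {m: True, o: False, q: False}
  {o: True, m: False, q: False}
  {m: False, o: False, q: False}
  {m: True, q: True, o: True}
  {m: True, q: True, o: False}
  {q: True, o: True, m: False}


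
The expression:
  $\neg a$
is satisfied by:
  {a: False}


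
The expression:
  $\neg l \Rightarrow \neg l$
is always true.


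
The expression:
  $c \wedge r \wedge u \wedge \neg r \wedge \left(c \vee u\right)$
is never true.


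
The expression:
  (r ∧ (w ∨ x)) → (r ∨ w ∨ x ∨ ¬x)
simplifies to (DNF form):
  True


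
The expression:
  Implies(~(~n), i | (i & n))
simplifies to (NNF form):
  i | ~n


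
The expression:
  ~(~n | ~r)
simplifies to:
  n & r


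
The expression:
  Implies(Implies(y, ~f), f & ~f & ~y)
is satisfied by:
  {f: True, y: True}


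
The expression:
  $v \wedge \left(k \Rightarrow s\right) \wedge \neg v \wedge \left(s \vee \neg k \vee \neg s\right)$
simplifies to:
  $\text{False}$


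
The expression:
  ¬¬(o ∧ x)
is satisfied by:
  {x: True, o: True}


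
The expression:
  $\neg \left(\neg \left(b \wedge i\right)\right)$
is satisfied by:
  {i: True, b: True}


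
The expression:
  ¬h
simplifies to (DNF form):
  ¬h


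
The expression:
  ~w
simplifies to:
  ~w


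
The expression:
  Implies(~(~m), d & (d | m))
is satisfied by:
  {d: True, m: False}
  {m: False, d: False}
  {m: True, d: True}


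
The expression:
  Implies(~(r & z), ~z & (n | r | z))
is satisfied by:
  {r: True, n: True, z: False}
  {r: True, n: False, z: False}
  {r: True, z: True, n: True}
  {r: True, z: True, n: False}
  {n: True, z: False, r: False}


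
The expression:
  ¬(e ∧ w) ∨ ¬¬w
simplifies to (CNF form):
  True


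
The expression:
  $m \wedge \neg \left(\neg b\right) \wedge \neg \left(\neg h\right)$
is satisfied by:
  {h: True, m: True, b: True}


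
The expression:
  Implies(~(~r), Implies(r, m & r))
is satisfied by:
  {m: True, r: False}
  {r: False, m: False}
  {r: True, m: True}


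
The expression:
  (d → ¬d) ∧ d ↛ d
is never true.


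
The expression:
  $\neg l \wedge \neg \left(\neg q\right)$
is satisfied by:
  {q: True, l: False}


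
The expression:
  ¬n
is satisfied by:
  {n: False}


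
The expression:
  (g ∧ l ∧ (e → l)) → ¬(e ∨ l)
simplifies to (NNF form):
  ¬g ∨ ¬l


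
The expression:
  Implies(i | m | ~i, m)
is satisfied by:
  {m: True}


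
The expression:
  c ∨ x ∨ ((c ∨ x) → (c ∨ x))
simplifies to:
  True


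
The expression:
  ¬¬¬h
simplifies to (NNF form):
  ¬h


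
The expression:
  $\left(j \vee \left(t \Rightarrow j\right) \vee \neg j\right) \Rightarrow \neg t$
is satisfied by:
  {t: False}


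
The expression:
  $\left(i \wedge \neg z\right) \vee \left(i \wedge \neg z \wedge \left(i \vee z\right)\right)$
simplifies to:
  $i \wedge \neg z$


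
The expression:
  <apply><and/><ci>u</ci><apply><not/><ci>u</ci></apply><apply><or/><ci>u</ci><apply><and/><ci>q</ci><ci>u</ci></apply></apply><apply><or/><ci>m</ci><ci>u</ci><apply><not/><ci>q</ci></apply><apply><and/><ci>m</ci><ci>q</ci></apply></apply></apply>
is never true.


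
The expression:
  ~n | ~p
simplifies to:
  ~n | ~p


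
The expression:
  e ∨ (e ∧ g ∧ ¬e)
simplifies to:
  e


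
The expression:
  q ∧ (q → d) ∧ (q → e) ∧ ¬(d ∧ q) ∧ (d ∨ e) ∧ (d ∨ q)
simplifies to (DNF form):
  False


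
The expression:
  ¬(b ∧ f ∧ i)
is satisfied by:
  {b: False, i: False, f: False}
  {f: True, b: False, i: False}
  {i: True, b: False, f: False}
  {f: True, i: True, b: False}
  {b: True, f: False, i: False}
  {f: True, b: True, i: False}
  {i: True, b: True, f: False}


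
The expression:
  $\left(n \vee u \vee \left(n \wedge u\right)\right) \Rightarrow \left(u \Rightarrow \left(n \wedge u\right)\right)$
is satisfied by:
  {n: True, u: False}
  {u: False, n: False}
  {u: True, n: True}


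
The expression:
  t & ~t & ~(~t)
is never true.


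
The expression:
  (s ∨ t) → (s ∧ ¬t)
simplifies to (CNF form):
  ¬t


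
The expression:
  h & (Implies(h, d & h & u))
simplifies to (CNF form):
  d & h & u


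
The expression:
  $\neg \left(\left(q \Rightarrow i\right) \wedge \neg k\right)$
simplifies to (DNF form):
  $k \vee \left(q \wedge \neg i\right)$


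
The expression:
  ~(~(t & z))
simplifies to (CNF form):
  t & z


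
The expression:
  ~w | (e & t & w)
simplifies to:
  ~w | (e & t)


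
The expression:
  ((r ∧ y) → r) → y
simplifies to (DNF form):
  y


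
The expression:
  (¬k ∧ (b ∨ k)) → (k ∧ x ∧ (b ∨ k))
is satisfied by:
  {k: True, b: False}
  {b: False, k: False}
  {b: True, k: True}


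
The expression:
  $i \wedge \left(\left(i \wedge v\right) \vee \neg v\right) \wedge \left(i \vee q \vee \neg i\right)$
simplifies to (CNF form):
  $i$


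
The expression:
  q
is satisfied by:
  {q: True}


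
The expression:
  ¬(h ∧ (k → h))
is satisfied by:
  {h: False}


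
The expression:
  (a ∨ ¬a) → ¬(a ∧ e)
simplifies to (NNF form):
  ¬a ∨ ¬e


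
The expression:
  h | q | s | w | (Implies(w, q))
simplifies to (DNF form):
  True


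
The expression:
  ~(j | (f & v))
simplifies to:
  ~j & (~f | ~v)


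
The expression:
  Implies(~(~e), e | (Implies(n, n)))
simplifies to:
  True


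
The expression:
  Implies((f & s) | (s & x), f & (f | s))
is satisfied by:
  {f: True, s: False, x: False}
  {s: False, x: False, f: False}
  {x: True, f: True, s: False}
  {x: True, s: False, f: False}
  {f: True, s: True, x: False}
  {s: True, f: False, x: False}
  {x: True, s: True, f: True}


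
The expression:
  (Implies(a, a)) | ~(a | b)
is always true.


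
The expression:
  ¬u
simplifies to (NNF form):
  ¬u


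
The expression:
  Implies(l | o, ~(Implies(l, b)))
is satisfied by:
  {l: False, o: False, b: False}
  {b: True, l: False, o: False}
  {l: True, b: False, o: False}
  {o: True, l: True, b: False}


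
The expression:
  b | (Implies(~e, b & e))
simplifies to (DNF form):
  b | e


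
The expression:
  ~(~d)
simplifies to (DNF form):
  d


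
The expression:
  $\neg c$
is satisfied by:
  {c: False}


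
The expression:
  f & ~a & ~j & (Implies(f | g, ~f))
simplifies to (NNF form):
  False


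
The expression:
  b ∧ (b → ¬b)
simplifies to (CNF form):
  False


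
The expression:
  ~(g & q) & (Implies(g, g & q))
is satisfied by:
  {g: False}


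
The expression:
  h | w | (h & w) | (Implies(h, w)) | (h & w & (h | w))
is always true.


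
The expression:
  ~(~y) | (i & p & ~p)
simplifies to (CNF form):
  y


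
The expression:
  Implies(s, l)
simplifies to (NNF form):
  l | ~s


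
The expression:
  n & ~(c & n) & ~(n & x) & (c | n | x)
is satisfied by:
  {n: True, x: False, c: False}


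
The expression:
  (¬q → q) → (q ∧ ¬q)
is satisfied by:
  {q: False}


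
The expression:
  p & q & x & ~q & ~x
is never true.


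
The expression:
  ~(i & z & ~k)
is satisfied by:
  {k: True, z: False, i: False}
  {z: False, i: False, k: False}
  {i: True, k: True, z: False}
  {i: True, z: False, k: False}
  {k: True, z: True, i: False}
  {z: True, k: False, i: False}
  {i: True, z: True, k: True}


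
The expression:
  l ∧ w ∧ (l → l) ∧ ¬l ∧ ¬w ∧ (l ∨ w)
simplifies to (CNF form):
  False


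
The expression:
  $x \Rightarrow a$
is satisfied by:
  {a: True, x: False}
  {x: False, a: False}
  {x: True, a: True}


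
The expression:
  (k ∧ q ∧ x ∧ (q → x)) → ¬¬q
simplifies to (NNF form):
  True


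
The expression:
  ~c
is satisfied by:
  {c: False}


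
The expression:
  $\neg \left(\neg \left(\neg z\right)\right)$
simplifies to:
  $\neg z$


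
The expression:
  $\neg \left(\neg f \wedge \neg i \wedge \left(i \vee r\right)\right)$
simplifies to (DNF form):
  $f \vee i \vee \neg r$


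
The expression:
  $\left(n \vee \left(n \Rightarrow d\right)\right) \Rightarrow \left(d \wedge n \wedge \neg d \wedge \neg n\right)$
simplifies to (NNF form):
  $\text{False}$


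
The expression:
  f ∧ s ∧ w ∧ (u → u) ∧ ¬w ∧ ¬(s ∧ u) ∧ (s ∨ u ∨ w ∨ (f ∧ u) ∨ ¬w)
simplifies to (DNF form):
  False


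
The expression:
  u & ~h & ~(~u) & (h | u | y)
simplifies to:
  u & ~h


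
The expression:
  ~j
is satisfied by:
  {j: False}


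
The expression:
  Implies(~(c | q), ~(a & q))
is always true.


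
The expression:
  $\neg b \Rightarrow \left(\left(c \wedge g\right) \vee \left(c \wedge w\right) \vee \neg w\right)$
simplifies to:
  $b \vee c \vee \neg w$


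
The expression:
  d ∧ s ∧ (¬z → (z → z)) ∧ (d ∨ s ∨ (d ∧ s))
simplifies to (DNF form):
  d ∧ s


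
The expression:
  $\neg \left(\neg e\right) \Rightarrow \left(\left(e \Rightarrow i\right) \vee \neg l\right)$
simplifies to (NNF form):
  $i \vee \neg e \vee \neg l$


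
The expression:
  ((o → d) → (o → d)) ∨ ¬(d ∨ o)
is always true.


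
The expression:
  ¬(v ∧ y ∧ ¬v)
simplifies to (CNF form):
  True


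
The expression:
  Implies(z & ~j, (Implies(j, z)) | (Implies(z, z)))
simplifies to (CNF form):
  True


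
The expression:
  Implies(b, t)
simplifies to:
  t | ~b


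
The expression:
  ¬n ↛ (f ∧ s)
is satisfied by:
  {n: False, s: False, f: False}
  {f: True, n: False, s: False}
  {s: True, n: False, f: False}


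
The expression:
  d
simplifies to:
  d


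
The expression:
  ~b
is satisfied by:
  {b: False}


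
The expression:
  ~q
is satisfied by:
  {q: False}


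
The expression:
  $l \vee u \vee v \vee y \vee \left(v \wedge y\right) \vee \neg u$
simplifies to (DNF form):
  $\text{True}$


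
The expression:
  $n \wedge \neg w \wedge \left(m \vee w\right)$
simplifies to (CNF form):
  $m \wedge n \wedge \neg w$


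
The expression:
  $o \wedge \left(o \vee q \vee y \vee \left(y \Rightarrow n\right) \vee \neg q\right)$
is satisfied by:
  {o: True}


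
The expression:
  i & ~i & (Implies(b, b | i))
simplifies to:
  False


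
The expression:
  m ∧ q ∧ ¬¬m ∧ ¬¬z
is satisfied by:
  {z: True, m: True, q: True}


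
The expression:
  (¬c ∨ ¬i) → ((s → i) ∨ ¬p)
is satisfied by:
  {i: True, s: False, p: False}
  {s: False, p: False, i: False}
  {i: True, p: True, s: False}
  {p: True, s: False, i: False}
  {i: True, s: True, p: False}
  {s: True, i: False, p: False}
  {i: True, p: True, s: True}


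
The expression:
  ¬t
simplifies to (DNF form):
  ¬t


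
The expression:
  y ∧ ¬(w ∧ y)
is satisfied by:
  {y: True, w: False}
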